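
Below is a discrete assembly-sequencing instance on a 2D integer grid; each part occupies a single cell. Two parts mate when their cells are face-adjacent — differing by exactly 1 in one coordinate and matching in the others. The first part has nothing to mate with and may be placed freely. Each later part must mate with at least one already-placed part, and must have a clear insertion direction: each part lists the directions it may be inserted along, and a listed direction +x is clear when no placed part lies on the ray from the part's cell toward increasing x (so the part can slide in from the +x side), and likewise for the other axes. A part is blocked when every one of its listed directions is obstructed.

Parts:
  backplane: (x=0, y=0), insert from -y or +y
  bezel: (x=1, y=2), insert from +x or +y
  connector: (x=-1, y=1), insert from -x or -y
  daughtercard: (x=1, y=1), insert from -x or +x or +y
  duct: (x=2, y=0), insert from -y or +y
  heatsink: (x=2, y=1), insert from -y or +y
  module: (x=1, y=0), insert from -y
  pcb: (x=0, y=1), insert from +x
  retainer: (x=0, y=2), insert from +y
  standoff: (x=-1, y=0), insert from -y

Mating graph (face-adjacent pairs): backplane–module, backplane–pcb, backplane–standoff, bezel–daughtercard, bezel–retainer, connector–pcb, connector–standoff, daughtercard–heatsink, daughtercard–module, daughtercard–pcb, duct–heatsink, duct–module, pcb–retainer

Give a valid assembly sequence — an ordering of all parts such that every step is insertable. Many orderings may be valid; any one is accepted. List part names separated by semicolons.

pcb; backplane; module; daughtercard; bezel; retainer; heatsink; duct; standoff; connector

1. pcb@(0, 1) [+x clear] — {pcb}
2. backplane@(0, 0) [-y clear] — {backplane, pcb}
3. module@(1, 0) [-y clear] — {backplane, module, pcb}
4. daughtercard@(1, 1) [+x clear] — {backplane, daughtercard, module, pcb}
5. bezel@(1, 2) [+x clear] — {backplane, bezel, daughtercard, module, pcb}
6. retainer@(0, 2) [+y clear] — {backplane, bezel, daughtercard, module, pcb, retainer}
7. heatsink@(2, 1) [-y clear] — {backplane, bezel, daughtercard, heatsink, module, pcb, retainer}
8. duct@(2, 0) [-y clear] — {backplane, bezel, daughtercard, duct, heatsink, module, pcb, retainer}
9. standoff@(-1, 0) [-y clear] — {backplane, bezel, daughtercard, duct, heatsink, module, pcb, retainer, standoff}
10. connector@(-1, 1) [-x clear] — {backplane, bezel, connector, daughtercard, duct, heatsink, module, pcb, retainer, standoff}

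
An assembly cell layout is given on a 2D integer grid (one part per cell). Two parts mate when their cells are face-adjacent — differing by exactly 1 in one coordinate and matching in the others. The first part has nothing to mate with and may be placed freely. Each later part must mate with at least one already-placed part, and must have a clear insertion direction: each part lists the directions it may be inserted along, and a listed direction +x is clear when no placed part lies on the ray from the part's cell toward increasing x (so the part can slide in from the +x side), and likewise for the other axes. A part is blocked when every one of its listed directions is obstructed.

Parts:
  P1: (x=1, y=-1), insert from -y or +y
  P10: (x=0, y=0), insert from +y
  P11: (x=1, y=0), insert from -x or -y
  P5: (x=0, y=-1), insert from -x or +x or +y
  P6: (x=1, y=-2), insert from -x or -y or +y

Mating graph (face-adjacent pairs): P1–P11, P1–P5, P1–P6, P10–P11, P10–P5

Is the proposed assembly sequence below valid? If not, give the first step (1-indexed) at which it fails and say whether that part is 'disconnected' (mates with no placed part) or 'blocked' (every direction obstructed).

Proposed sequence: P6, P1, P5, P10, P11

1. P6@(1, -2) [-x clear] — {P6}
2. P1@(1, -1) [+y clear] — {P1, P6}
3. P5@(0, -1) [-x clear] — {P1, P5, P6}
4. P10@(0, 0) [+y clear] — {P1, P10, P5, P6}
5. P11@(1, 0) — -x/-y all obstructed ⇒ blocked

Invalid at step 5 (blocked)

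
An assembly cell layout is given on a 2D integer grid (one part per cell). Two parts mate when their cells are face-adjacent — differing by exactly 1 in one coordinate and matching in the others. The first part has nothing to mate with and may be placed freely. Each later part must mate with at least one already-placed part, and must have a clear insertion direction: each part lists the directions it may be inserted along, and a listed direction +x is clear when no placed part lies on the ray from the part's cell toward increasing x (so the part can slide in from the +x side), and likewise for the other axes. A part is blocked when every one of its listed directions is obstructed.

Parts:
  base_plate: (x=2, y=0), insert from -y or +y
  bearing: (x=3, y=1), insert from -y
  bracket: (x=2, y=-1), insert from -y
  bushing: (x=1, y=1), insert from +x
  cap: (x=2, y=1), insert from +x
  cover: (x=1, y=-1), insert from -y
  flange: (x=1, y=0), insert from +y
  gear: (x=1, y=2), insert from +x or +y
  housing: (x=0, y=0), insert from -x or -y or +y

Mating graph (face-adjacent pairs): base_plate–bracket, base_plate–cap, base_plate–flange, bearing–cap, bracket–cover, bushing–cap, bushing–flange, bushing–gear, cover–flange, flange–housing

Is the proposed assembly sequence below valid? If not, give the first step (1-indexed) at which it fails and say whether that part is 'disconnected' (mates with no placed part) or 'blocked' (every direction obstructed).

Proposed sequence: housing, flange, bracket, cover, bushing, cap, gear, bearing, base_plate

Invalid at step 3 (disconnected)

1. housing@(0, 0) [-x clear] — {housing}
2. flange@(1, 0) [+y clear] — {flange, housing}
3. bracket@(2, -1) — no placed neighbour ⇒ disconnected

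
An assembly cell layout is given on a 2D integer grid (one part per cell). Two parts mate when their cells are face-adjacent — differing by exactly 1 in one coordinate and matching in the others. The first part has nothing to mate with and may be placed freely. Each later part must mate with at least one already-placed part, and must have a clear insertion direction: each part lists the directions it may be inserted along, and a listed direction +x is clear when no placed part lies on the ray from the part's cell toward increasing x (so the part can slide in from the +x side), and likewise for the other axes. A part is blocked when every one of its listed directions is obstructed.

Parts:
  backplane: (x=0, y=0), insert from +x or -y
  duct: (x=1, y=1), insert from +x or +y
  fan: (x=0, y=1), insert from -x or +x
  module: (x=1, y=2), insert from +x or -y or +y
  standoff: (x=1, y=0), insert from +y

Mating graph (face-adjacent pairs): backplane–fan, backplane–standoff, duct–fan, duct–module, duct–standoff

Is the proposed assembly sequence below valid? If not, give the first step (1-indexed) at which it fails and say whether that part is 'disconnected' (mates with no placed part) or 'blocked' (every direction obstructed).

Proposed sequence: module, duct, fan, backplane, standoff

Invalid at step 5 (blocked)

1. module@(1, 2) [+x clear] — {module}
2. duct@(1, 1) [+x clear] — {duct, module}
3. fan@(0, 1) [-x clear] — {duct, fan, module}
4. backplane@(0, 0) [+x clear] — {backplane, duct, fan, module}
5. standoff@(1, 0) — +y all obstructed ⇒ blocked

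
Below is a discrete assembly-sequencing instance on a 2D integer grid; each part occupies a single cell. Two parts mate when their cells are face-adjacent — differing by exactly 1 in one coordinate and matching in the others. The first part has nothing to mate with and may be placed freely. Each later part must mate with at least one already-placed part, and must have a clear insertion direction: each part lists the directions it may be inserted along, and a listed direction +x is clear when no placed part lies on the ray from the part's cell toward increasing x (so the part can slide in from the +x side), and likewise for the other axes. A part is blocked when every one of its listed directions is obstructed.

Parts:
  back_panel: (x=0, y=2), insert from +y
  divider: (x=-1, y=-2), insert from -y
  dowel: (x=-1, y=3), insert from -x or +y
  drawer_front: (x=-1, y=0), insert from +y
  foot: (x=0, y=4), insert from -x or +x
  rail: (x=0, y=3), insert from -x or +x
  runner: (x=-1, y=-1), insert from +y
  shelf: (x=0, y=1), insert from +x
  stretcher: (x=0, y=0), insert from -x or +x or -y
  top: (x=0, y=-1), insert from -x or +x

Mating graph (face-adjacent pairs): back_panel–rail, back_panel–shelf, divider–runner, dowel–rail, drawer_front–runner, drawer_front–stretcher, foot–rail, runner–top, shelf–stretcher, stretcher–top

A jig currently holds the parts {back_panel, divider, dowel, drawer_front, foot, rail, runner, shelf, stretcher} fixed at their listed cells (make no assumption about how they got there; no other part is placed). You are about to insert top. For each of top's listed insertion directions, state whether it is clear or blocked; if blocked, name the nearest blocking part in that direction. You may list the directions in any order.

+x: clear; -x: blocked by runner

-x: nearest on ray is runner@(-1, -1) ⇒ blocked
+x: ray from top(0, -1) has no placed part ⇒ clear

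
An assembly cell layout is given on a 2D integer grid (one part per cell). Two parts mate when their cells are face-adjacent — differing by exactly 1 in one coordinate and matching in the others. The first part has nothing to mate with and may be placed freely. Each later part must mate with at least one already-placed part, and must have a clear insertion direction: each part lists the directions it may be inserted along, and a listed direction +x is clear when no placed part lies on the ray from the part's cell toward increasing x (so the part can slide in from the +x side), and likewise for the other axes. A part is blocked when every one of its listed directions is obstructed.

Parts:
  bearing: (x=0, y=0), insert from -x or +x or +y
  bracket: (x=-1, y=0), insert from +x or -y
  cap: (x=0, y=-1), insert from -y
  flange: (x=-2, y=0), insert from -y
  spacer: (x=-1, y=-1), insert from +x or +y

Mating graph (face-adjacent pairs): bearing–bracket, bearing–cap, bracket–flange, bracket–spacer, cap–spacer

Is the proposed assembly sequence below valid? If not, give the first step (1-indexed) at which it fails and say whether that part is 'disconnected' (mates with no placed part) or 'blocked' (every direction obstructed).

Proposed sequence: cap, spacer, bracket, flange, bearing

1. cap@(0, -1) [-y clear] — {cap}
2. spacer@(-1, -1) [+y clear] — {cap, spacer}
3. bracket@(-1, 0) [+x clear] — {bracket, cap, spacer}
4. flange@(-2, 0) [-y clear] — {bracket, cap, flange, spacer}
5. bearing@(0, 0) [+x clear] — {bearing, bracket, cap, flange, spacer}

Valid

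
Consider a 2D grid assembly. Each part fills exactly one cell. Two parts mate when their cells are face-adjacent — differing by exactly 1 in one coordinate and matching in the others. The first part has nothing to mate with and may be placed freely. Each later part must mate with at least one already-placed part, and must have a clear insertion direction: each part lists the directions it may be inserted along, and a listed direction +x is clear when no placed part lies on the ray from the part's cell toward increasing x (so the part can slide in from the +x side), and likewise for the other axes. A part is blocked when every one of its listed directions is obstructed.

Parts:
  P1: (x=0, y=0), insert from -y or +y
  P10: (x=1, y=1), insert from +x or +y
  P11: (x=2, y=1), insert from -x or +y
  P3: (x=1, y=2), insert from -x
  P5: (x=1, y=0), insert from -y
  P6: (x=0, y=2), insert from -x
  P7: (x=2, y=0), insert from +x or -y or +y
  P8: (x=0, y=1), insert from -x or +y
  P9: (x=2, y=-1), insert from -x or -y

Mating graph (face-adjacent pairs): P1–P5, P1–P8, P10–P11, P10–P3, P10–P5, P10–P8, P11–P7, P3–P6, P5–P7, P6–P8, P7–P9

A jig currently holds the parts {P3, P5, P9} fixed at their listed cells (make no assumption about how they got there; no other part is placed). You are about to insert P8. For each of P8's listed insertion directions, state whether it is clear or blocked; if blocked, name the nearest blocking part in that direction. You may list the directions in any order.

-x: ray from P8(0, 1) has no placed part ⇒ clear
+y: ray from P8(0, 1) has no placed part ⇒ clear

+y: clear; -x: clear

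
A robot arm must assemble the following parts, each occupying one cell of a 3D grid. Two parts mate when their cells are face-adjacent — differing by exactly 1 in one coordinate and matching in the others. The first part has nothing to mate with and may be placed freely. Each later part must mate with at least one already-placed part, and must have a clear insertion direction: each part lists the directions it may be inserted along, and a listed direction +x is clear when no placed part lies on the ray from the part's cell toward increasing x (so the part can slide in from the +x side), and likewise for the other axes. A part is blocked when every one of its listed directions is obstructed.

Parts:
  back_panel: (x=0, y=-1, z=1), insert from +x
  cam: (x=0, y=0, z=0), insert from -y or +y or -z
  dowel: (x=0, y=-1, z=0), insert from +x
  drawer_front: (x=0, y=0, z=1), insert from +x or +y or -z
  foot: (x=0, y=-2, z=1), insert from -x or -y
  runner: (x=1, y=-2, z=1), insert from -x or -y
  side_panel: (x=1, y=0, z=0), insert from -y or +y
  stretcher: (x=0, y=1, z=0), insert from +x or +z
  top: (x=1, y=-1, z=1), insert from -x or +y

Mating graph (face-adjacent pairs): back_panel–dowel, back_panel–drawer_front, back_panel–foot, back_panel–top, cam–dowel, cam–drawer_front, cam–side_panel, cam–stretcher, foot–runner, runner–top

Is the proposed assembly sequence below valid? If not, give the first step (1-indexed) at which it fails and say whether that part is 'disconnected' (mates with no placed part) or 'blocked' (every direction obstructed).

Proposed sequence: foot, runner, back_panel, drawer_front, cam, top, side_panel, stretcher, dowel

1. foot@(0, -2, 1) [-x clear] — {foot}
2. runner@(1, -2, 1) [-y clear] — {foot, runner}
3. back_panel@(0, -1, 1) [+x clear] — {back_panel, foot, runner}
4. drawer_front@(0, 0, 1) [+x clear] — {back_panel, drawer_front, foot, runner}
5. cam@(0, 0, 0) [-y clear] — {back_panel, cam, drawer_front, foot, runner}
6. top@(1, -1, 1) [+y clear] — {back_panel, cam, drawer_front, foot, runner, top}
7. side_panel@(1, 0, 0) [-y clear] — {back_panel, cam, drawer_front, foot, runner, side_panel, top}
8. stretcher@(0, 1, 0) [+x clear] — {back_panel, cam, drawer_front, foot, runner, side_panel, stretcher, top}
9. dowel@(0, -1, 0) [+x clear] — {back_panel, cam, dowel, drawer_front, foot, runner, side_panel, stretcher, top}

Valid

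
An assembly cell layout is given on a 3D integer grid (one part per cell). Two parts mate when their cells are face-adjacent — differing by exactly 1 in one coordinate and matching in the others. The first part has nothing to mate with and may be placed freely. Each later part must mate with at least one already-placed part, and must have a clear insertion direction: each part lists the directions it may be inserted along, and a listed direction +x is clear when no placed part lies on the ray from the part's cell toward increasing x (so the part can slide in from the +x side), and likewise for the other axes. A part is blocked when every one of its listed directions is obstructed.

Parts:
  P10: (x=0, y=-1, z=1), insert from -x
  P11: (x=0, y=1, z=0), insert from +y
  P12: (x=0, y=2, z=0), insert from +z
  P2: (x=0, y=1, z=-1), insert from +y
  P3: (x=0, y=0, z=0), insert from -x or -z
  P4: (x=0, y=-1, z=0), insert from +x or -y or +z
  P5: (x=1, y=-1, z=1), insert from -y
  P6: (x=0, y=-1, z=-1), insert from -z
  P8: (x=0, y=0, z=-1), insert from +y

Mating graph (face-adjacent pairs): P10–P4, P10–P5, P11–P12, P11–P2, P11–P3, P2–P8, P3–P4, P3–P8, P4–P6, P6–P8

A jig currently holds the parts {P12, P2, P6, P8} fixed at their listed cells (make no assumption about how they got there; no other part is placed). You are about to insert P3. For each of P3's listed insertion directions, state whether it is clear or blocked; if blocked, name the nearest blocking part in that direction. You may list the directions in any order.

-x: clear; -z: blocked by P8

-x: ray from P3(0, 0, 0) has no placed part ⇒ clear
-z: nearest on ray is P8@(0, 0, -1) ⇒ blocked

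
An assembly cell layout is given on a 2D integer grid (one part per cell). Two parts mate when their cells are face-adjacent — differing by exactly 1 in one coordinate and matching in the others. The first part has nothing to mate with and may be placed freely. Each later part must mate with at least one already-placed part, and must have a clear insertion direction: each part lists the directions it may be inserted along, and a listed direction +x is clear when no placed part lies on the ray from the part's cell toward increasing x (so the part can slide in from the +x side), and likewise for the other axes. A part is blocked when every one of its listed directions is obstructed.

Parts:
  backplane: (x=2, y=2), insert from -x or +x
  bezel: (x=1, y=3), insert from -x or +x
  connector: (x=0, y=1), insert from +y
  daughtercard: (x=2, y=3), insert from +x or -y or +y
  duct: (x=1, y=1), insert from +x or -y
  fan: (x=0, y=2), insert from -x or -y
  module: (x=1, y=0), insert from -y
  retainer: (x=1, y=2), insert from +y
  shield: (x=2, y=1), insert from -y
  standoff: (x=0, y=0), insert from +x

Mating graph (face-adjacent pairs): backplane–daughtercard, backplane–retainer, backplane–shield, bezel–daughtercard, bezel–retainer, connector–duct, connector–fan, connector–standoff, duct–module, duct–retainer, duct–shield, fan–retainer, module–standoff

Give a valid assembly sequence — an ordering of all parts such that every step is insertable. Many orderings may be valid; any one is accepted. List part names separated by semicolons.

standoff; connector; fan; duct; module; shield; backplane; daughtercard; retainer; bezel

1. standoff@(0, 0) [+x clear] — {standoff}
2. connector@(0, 1) [+y clear] — {connector, standoff}
3. fan@(0, 2) [-x clear] — {connector, fan, standoff}
4. duct@(1, 1) [+x clear] — {connector, duct, fan, standoff}
5. module@(1, 0) [-y clear] — {connector, duct, fan, module, standoff}
6. shield@(2, 1) [-y clear] — {connector, duct, fan, module, shield, standoff}
7. backplane@(2, 2) [+x clear] — {backplane, connector, duct, fan, module, shield, standoff}
8. daughtercard@(2, 3) [+x clear] — {backplane, connector, daughtercard, duct, fan, module, shield, standoff}
9. retainer@(1, 2) [+y clear] — {backplane, connector, daughtercard, duct, fan, module, retainer, shield, standoff}
10. bezel@(1, 3) [-x clear] — {backplane, bezel, connector, daughtercard, duct, fan, module, retainer, shield, standoff}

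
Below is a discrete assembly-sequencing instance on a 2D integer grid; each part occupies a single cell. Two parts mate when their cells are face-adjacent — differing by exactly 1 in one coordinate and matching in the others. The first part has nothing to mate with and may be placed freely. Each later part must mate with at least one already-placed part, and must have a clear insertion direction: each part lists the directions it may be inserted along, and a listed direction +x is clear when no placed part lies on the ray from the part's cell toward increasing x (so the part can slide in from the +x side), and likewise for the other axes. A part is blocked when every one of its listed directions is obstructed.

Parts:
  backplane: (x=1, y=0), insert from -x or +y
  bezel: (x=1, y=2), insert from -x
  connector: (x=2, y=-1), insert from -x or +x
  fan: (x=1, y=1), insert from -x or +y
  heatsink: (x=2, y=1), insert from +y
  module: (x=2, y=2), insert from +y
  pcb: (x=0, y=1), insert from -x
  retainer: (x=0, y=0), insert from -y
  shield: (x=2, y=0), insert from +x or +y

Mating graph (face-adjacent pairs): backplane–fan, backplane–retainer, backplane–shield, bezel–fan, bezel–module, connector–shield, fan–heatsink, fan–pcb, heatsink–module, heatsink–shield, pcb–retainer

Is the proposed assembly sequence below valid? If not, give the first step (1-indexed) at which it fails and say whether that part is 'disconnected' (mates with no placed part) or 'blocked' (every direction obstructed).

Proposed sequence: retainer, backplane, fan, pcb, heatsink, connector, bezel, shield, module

Invalid at step 6 (disconnected)

1. retainer@(0, 0) [-y clear] — {retainer}
2. backplane@(1, 0) [+y clear] — {backplane, retainer}
3. fan@(1, 1) [-x clear] — {backplane, fan, retainer}
4. pcb@(0, 1) [-x clear] — {backplane, fan, pcb, retainer}
5. heatsink@(2, 1) [+y clear] — {backplane, fan, heatsink, pcb, retainer}
6. connector@(2, -1) — no placed neighbour ⇒ disconnected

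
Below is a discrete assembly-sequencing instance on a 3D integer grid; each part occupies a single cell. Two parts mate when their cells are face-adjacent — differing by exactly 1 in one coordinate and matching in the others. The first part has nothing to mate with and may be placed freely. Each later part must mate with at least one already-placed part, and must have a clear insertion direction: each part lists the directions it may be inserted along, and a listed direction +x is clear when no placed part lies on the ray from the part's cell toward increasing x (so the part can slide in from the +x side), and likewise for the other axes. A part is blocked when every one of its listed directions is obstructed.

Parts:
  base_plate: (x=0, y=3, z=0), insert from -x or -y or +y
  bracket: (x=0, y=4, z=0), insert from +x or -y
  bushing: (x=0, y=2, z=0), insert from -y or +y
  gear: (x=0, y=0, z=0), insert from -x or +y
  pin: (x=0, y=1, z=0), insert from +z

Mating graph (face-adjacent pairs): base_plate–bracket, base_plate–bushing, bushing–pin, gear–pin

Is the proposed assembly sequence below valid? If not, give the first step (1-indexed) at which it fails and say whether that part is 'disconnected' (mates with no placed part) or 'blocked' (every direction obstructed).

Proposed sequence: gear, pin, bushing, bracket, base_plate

1. gear@(0, 0, 0) [-x clear] — {gear}
2. pin@(0, 1, 0) [+z clear] — {gear, pin}
3. bushing@(0, 2, 0) [+y clear] — {bushing, gear, pin}
4. bracket@(0, 4, 0) — no placed neighbour ⇒ disconnected

Invalid at step 4 (disconnected)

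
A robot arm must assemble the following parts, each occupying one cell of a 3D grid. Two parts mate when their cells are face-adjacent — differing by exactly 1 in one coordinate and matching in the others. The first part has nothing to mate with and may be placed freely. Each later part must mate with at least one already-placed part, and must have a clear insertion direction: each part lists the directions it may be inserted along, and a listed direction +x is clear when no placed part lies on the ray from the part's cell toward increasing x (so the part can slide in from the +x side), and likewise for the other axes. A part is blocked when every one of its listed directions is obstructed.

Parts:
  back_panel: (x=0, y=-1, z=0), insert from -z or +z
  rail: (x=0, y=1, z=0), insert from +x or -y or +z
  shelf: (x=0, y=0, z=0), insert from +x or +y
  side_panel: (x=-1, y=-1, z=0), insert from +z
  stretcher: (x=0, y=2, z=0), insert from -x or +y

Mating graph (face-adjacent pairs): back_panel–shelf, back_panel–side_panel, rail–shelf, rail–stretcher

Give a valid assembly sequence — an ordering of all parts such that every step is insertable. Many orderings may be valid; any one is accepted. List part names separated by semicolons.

shelf; back_panel; rail; stretcher; side_panel

1. shelf@(0, 0, 0) [+x clear] — {shelf}
2. back_panel@(0, -1, 0) [-z clear] — {back_panel, shelf}
3. rail@(0, 1, 0) [+x clear] — {back_panel, rail, shelf}
4. stretcher@(0, 2, 0) [-x clear] — {back_panel, rail, shelf, stretcher}
5. side_panel@(-1, -1, 0) [+z clear] — {back_panel, rail, shelf, side_panel, stretcher}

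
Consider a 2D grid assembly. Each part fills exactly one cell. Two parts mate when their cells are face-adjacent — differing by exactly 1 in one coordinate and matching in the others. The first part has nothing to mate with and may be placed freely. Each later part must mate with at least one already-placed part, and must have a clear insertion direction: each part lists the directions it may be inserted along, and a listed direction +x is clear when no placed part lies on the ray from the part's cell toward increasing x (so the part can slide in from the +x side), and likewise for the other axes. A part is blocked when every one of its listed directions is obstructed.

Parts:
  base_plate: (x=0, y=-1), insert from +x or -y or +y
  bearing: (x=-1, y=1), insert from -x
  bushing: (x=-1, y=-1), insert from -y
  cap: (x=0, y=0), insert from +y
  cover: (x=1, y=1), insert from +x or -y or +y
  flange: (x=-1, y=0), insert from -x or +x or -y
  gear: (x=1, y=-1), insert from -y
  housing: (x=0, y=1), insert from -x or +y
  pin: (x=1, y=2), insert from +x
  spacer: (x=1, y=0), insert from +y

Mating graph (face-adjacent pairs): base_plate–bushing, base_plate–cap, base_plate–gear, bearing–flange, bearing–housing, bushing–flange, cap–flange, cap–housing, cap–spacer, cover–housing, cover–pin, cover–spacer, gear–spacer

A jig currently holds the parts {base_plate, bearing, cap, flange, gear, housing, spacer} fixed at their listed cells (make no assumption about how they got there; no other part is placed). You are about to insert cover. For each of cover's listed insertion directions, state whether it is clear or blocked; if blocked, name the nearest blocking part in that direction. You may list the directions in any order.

+x: ray from cover(1, 1) has no placed part ⇒ clear
-y: nearest on ray is spacer@(1, 0) ⇒ blocked
+y: ray from cover(1, 1) has no placed part ⇒ clear

+x: clear; +y: clear; -y: blocked by spacer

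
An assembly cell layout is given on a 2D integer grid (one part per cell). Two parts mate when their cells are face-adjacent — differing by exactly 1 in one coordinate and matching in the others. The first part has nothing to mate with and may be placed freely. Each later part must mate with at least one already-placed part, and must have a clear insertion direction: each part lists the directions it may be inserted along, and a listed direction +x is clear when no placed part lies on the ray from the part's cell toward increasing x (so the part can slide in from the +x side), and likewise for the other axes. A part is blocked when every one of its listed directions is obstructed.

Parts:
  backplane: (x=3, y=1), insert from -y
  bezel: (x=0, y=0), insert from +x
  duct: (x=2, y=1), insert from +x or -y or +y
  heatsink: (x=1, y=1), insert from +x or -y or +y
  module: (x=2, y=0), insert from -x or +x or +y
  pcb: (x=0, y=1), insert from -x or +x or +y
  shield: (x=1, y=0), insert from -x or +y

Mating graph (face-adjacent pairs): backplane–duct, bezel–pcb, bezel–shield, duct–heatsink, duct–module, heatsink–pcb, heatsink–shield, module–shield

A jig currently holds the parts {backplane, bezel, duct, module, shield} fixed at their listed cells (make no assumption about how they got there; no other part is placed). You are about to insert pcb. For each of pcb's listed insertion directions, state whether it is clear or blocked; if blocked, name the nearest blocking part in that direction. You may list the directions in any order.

+x: blocked by duct; +y: clear; -x: clear

-x: ray from pcb(0, 1) has no placed part ⇒ clear
+x: nearest on ray is duct@(2, 1) ⇒ blocked
+y: ray from pcb(0, 1) has no placed part ⇒ clear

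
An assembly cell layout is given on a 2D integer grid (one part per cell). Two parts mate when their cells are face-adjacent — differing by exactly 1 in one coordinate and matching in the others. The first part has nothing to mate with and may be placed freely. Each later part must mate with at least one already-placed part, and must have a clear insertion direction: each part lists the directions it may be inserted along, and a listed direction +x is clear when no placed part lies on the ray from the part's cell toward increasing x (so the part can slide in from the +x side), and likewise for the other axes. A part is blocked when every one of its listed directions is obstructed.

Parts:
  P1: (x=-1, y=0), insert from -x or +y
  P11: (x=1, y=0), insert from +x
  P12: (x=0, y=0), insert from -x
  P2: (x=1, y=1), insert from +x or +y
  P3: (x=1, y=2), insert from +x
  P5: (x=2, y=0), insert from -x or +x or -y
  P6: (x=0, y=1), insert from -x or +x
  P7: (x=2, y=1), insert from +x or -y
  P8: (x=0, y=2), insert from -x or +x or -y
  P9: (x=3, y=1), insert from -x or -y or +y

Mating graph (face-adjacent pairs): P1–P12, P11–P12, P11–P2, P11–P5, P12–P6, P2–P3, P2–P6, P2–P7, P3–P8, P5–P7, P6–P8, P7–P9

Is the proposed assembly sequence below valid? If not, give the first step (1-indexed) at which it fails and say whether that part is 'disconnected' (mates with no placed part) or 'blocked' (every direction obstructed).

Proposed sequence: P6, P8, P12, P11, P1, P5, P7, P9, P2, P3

Valid

1. P6@(0, 1) [-x clear] — {P6}
2. P8@(0, 2) [-x clear] — {P6, P8}
3. P12@(0, 0) [-x clear] — {P12, P6, P8}
4. P11@(1, 0) [+x clear] — {P11, P12, P6, P8}
5. P1@(-1, 0) [-x clear] — {P1, P11, P12, P6, P8}
6. P5@(2, 0) [+x clear] — {P1, P11, P12, P5, P6, P8}
7. P7@(2, 1) [+x clear] — {P1, P11, P12, P5, P6, P7, P8}
8. P9@(3, 1) [-y clear] — {P1, P11, P12, P5, P6, P7, P8, P9}
9. P2@(1, 1) [+y clear] — {P1, P11, P12, P2, P5, P6, P7, P8, P9}
10. P3@(1, 2) [+x clear] — {P1, P11, P12, P2, P3, P5, P6, P7, P8, P9}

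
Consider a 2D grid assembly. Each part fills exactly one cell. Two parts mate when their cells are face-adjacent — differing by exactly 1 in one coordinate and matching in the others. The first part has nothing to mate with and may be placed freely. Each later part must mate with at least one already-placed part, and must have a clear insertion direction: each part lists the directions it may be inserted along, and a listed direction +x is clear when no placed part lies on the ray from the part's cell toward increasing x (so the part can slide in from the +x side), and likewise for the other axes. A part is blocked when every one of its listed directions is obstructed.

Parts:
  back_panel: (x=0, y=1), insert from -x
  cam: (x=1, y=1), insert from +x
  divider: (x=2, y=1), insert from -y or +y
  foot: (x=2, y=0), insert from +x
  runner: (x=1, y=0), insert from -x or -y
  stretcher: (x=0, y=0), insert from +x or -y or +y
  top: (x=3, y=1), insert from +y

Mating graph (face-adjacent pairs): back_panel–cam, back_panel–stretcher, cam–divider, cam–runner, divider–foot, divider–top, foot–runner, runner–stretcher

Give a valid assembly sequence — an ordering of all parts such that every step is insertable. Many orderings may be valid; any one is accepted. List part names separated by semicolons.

1. foot@(2, 0) [+x clear] — {foot}
2. runner@(1, 0) [-x clear] — {foot, runner}
3. stretcher@(0, 0) [-y clear] — {foot, runner, stretcher}
4. back_panel@(0, 1) [-x clear] — {back_panel, foot, runner, stretcher}
5. cam@(1, 1) [+x clear] — {back_panel, cam, foot, runner, stretcher}
6. divider@(2, 1) [+y clear] — {back_panel, cam, divider, foot, runner, stretcher}
7. top@(3, 1) [+y clear] — {back_panel, cam, divider, foot, runner, stretcher, top}

foot; runner; stretcher; back_panel; cam; divider; top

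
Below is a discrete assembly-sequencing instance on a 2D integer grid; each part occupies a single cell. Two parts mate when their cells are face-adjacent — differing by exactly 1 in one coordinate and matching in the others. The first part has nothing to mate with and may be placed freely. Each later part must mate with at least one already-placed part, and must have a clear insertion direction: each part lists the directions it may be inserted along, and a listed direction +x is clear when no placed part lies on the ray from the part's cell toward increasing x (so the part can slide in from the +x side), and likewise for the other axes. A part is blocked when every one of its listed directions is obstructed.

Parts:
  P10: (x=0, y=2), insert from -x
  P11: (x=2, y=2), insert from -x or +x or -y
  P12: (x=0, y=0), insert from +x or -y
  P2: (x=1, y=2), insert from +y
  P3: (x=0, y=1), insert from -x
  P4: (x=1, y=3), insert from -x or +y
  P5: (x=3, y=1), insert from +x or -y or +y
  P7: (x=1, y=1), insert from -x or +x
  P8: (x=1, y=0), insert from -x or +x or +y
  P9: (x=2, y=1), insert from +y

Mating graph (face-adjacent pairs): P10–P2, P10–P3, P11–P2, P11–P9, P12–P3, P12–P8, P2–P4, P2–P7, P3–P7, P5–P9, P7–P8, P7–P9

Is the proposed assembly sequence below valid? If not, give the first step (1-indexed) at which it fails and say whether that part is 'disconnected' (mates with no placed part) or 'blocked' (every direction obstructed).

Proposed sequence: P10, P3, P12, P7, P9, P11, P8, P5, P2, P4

Valid

1. P10@(0, 2) [-x clear] — {P10}
2. P3@(0, 1) [-x clear] — {P10, P3}
3. P12@(0, 0) [+x clear] — {P10, P12, P3}
4. P7@(1, 1) [+x clear] — {P10, P12, P3, P7}
5. P9@(2, 1) [+y clear] — {P10, P12, P3, P7, P9}
6. P11@(2, 2) [+x clear] — {P10, P11, P12, P3, P7, P9}
7. P8@(1, 0) [+x clear] — {P10, P11, P12, P3, P7, P8, P9}
8. P5@(3, 1) [+x clear] — {P10, P11, P12, P3, P5, P7, P8, P9}
9. P2@(1, 2) [+y clear] — {P10, P11, P12, P2, P3, P5, P7, P8, P9}
10. P4@(1, 3) [-x clear] — {P10, P11, P12, P2, P3, P4, P5, P7, P8, P9}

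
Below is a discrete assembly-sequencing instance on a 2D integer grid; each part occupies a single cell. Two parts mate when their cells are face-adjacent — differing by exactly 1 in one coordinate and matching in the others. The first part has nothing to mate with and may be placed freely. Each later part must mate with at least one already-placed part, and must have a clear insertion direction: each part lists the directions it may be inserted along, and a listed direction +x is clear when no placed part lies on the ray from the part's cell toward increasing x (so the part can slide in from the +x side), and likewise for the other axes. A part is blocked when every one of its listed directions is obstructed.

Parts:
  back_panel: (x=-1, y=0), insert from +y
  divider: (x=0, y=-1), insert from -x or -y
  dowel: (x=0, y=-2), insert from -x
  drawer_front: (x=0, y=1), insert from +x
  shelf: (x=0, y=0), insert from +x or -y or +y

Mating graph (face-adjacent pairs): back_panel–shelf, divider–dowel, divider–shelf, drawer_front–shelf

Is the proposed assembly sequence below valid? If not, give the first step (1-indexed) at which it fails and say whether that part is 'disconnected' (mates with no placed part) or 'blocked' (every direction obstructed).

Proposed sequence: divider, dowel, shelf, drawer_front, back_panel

1. divider@(0, -1) [-x clear] — {divider}
2. dowel@(0, -2) [-x clear] — {divider, dowel}
3. shelf@(0, 0) [+x clear] — {divider, dowel, shelf}
4. drawer_front@(0, 1) [+x clear] — {divider, dowel, drawer_front, shelf}
5. back_panel@(-1, 0) [+y clear] — {back_panel, divider, dowel, drawer_front, shelf}

Valid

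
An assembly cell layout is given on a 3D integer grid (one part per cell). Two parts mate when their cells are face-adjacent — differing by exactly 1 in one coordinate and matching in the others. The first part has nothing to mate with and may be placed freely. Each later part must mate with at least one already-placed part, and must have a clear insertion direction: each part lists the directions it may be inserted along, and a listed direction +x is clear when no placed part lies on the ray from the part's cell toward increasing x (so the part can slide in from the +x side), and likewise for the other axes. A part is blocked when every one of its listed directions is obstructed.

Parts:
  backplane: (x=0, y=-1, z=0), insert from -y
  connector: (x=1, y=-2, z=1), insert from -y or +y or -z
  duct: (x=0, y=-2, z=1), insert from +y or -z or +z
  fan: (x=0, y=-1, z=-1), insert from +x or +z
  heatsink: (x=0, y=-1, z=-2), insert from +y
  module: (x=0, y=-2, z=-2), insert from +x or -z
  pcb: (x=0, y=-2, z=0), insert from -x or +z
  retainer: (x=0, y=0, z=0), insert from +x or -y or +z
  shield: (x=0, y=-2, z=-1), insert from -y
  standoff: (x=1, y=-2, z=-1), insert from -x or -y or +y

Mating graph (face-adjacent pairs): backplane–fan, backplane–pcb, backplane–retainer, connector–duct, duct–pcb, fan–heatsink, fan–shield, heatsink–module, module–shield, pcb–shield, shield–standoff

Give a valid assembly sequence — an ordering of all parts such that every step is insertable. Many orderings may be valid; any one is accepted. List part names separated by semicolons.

1. backplane@(0, -1, 0) [-y clear] — {backplane}
2. pcb@(0, -2, 0) [-x clear] — {backplane, pcb}
3. retainer@(0, 0, 0) [+x clear] — {backplane, pcb, retainer}
4. fan@(0, -1, -1) [+x clear] — {backplane, fan, pcb, retainer}
5. heatsink@(0, -1, -2) [+y clear] — {backplane, fan, heatsink, pcb, retainer}
6. shield@(0, -2, -1) [-y clear] — {backplane, fan, heatsink, pcb, retainer, shield}
7. standoff@(1, -2, -1) [-y clear] — {backplane, fan, heatsink, pcb, retainer, shield, standoff}
8. duct@(0, -2, 1) [+y clear] — {backplane, duct, fan, heatsink, pcb, retainer, shield, standoff}
9. module@(0, -2, -2) [+x clear] — {backplane, duct, fan, heatsink, module, pcb, retainer, shield, standoff}
10. connector@(1, -2, 1) [-y clear] — {backplane, connector, duct, fan, heatsink, module, pcb, retainer, shield, standoff}

backplane; pcb; retainer; fan; heatsink; shield; standoff; duct; module; connector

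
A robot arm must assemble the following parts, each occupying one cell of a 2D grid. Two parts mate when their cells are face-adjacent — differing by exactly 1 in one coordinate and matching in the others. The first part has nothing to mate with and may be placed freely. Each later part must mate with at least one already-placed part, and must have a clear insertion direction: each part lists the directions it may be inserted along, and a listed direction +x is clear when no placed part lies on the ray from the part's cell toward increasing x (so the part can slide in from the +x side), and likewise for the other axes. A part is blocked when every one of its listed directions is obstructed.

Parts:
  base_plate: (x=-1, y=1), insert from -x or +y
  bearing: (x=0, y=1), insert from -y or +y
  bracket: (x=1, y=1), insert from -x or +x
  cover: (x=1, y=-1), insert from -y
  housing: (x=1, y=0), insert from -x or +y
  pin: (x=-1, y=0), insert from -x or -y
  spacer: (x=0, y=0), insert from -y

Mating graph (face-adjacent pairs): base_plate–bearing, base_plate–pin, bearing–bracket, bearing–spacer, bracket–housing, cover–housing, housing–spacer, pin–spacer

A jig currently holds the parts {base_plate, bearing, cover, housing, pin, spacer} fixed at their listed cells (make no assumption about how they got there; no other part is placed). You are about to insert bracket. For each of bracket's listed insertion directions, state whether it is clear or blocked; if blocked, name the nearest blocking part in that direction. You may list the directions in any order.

-x: nearest on ray is bearing@(0, 1) ⇒ blocked
+x: ray from bracket(1, 1) has no placed part ⇒ clear

+x: clear; -x: blocked by bearing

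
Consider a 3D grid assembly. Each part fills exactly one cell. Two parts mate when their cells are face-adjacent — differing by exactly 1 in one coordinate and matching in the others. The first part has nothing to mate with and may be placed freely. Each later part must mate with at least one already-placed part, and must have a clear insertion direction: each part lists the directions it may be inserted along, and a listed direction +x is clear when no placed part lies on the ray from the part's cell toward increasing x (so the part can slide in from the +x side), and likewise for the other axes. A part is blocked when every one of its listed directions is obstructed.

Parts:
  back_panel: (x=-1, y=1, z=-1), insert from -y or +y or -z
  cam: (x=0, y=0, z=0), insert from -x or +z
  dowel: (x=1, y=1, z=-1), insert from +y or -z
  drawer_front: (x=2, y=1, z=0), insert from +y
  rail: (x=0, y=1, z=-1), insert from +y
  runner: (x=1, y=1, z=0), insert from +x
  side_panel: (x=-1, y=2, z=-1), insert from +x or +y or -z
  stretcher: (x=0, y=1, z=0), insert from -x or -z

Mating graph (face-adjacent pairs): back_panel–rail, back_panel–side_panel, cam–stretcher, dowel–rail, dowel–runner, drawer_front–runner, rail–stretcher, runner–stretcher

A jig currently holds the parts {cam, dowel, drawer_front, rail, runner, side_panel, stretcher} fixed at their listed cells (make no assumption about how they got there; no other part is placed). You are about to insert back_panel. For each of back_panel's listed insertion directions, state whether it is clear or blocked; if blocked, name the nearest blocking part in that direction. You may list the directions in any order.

+y: blocked by side_panel; -y: clear; -z: clear

-y: ray from back_panel(-1, 1, -1) has no placed part ⇒ clear
+y: nearest on ray is side_panel@(-1, 2, -1) ⇒ blocked
-z: ray from back_panel(-1, 1, -1) has no placed part ⇒ clear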